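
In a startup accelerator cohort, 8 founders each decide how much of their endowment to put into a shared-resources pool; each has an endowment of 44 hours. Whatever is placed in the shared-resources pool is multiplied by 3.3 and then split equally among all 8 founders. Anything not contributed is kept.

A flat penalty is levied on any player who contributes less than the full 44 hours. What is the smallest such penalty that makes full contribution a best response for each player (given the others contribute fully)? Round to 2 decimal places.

Given the others contribute fully, the best deviation is to contribute 0 (any partial contribution still incurs the fine and gives up units whose private return 0.4125 is below 1).
Deviating from 44 to 0 saves 44 hours but forfeits the deviator's share of the drop in the shared-resources pool: 3.3/8 × 44 = 18.15.
So the deviation gain is 44 − 18.15 = 25.85, and the fine must be at least 25.85 hours to wipe it out.

25.85 hours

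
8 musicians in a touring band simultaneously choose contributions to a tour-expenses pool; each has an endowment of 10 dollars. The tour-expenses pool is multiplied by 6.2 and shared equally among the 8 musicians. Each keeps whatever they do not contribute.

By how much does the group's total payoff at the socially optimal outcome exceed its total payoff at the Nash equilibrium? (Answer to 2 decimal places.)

416.00 dollars

Each contributed unit returns 6.2/8 = 0.7750 to its contributor — below 1 — so contributing 0 is dominant for every player. At the Nash equilibrium everyone keeps their 10, and the group total is 8 × 10 = 80.
Each contributed unit returns 6.200 to the group as a whole (0.7750 to each of 8 players), which exceeds 1, so the social optimum is full contribution: group total = 6.200 × 80 = 496.00.
Efficiency loss = 496.00 − 80 = 416.00.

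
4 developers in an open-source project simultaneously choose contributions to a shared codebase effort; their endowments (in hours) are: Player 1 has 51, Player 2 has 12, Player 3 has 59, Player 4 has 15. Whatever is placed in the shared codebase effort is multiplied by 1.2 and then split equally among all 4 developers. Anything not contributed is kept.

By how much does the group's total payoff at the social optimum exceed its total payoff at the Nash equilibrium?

The private return per contributed unit is 1.2/4 = 0.3000 < 1 for every player regardless of endowment, so the Nash equilibrium is zero contribution and the group total is Σ E_j = 51 + 12 + 59 + 15 = 137.
Each contributed unit returns 1.200 to the group, so the social optimum is full contribution by everyone: group total = 1.200 × 137 = 164.40.
Efficiency loss = (1.200 − 1) × 137 = 27.40.

27.40 hours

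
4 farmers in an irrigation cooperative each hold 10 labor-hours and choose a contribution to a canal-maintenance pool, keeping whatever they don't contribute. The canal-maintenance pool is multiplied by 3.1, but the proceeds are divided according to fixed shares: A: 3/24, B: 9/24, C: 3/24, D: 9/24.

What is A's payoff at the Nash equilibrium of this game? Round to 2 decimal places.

17.75 labor-hours

For player j, contributing a unit is worthwhile iff 3.1 × (j's share) ≥ 1, i.e. iff j's share is at least 0.3226.
B and D clear that bar, contributing 10 each; the remaining 2 contribute 0. Total contributed: 20.
A keeps 10 and receives 3.1 × 20 × 3/24 = 7.75 from the canal-maintenance pool, for a payoff of 17.75.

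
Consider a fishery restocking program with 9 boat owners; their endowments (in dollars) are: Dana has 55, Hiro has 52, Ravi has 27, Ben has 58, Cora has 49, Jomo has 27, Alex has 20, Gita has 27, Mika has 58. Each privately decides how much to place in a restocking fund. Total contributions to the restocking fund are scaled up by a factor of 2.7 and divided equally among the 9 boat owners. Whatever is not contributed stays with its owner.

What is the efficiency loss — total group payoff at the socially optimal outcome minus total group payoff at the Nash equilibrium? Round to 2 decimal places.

The private return per contributed unit is 2.7/9 = 0.3000 < 1 for every player regardless of endowment, so the Nash equilibrium is zero contribution and the group total is Σ E_j = 55 + 52 + 27 + 58 + 49 + 27 + 20 + 27 + 58 = 373.
Each contributed unit returns 2.700 to the group, so the social optimum is full contribution by everyone: group total = 2.700 × 373 = 1007.10.
Efficiency loss = (2.700 − 1) × 373 = 634.10.

634.10 dollars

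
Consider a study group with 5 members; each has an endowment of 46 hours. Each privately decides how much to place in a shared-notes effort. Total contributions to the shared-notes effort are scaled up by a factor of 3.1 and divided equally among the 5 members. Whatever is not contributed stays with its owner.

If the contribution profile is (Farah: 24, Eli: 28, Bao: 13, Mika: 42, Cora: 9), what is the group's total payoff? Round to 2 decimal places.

473.60 hours

Total contributed: 24 + 28 + 13 + 42 + 9 = 116; total kept: 5 × 46 − 116 = 114.
The shared-notes effort pays out 3.1 × 116 = 359.60 in aggregate.
Group total = 114 + 359.60 = 473.60.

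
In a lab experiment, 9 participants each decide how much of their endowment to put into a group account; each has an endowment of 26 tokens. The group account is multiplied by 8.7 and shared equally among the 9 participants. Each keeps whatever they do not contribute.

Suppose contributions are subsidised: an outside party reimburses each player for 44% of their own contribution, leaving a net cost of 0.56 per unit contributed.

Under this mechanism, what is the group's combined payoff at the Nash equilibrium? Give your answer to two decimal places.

2138.76 tokens

The effective private return per unit is now (8.7/9) / 0.56 = 1.7262 > 1, so every player's dominant strategy flips to full contribution.
At the Nash equilibrium everyone contributes 26. Group total payoff = 9 × (26 × 0.44 + 8.7 × 26) = 2138.76.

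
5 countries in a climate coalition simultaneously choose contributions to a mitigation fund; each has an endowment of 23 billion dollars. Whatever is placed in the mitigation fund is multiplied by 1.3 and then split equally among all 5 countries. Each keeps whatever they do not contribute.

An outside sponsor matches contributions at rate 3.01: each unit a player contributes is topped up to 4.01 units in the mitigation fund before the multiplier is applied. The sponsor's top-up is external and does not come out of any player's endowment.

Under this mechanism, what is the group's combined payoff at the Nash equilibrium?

With the mechanism, a contributed unit returns 1.3 × 4.01 / 5 = 1.0426 per unit of net cost to the contributor — now above 1 — so contributing fully is weakly dominant for every player.
So the Nash equilibrium is full contribution by all 5; the group earns 1.3 × 4.01 × 115 = 599.50.

599.50 billion dollars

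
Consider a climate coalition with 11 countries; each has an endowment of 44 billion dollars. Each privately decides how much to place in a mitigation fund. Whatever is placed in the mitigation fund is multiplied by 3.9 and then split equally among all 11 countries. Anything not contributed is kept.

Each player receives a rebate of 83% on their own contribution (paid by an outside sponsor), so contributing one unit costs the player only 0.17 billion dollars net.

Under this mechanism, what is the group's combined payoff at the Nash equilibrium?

2289.32 billion dollars

With the mechanism, a contributed unit returns (3.9/11) / 0.17 = 2.0856 per unit of net cost to the contributor — now above 1 — so contributing fully is weakly dominant for every player.
So the Nash equilibrium is full contribution by all 11; the group earns 11 × (44 × 0.83 + 3.9 × 44) = 2289.32.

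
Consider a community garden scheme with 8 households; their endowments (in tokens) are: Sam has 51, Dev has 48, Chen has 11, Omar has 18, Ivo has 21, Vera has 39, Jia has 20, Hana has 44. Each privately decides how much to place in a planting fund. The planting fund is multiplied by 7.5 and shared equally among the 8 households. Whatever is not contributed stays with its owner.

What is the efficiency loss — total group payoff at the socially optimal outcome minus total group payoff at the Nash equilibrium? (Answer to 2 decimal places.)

The private return per contributed unit is 7.5/8 = 0.9375 < 1 for every player regardless of endowment, so the Nash equilibrium is zero contribution and the group total is Σ E_j = 51 + 48 + 11 + 18 + 21 + 39 + 20 + 44 = 252.
Each contributed unit returns 7.500 to the group, so the social optimum is full contribution by everyone: group total = 7.500 × 252 = 1890.00.
Efficiency loss = (7.500 − 1) × 252 = 1638.00.

1638.00 tokens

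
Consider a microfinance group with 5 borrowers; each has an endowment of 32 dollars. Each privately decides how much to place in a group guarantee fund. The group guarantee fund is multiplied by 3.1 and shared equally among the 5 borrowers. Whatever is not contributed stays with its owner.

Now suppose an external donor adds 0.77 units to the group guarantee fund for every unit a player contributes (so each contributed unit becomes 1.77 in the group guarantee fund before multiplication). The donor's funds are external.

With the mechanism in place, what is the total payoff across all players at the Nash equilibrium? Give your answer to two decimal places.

877.92 dollars

With the mechanism, a contributed unit returns 3.1 × 1.77 / 5 = 1.0974 per unit of net cost to the contributor — now above 1 — so contributing fully is weakly dominant for every player.
So the Nash equilibrium is full contribution by all 5; the group earns 3.1 × 1.77 × 160 = 877.92.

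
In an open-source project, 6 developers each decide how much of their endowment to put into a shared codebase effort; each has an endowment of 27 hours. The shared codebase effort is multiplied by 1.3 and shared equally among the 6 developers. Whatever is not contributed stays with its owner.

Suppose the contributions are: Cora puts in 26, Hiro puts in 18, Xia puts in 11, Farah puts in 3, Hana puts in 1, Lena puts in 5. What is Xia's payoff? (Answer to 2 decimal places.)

Total contributed: 26 + 18 + 11 + 3 + 1 + 5 = 64.
Each receives 1.3 × 64 / 6 = 13.87 from the shared codebase effort.
Xia keeps 27 − 11 = 16, so Xia's payoff is 16 + 13.87 = 29.87.

29.87 hours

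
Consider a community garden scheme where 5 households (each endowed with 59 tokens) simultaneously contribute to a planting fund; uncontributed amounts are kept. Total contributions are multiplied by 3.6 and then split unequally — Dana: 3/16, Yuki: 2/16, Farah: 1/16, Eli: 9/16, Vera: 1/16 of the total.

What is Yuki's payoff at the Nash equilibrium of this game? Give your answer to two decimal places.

A player with share s gets back 3.6·s per unit contributed, so full contribution is dominant for anyone with s > 1/3.6 = 0.2778 and zero contribution is dominant for anyone below.
The only share above 0.2778 is Eli's 9/16, contributing 59; the remaining 4 contribute 0. Total contributed: 59.
Yuki keeps 59 and receives 3.6 × 59 × 2/16 = 26.55 from the planting fund, for a payoff of 85.55.

85.55 tokens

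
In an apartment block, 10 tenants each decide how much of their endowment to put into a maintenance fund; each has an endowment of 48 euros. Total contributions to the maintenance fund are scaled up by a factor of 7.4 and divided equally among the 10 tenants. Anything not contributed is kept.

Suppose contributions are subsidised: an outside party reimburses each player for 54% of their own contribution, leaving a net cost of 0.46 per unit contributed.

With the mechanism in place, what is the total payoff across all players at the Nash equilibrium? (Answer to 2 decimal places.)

Under the mechanism each unit contributed yields (7.4/10) / 0.46 = 1.6087 back to its contributor per unit of net cost, which exceeds 1, making full contribution the dominant choice for everyone.
So the Nash equilibrium is full contribution by all 10; the group earns 10 × (48 × 0.54 + 7.4 × 48) = 3811.20.

3811.20 euros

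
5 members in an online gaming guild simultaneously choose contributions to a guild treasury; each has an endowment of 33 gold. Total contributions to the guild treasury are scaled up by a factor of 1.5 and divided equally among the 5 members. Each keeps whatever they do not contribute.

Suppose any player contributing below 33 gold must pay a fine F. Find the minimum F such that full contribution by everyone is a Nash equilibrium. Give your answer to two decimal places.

Given the others contribute fully, the best deviation is to contribute 0 (any partial contribution still incurs the fine and gives up units whose private return 0.3000 is below 1).
Deviating from 33 to 0 saves 33 gold but forfeits the deviator's share of the drop in the guild treasury: 1.5/5 × 33 = 9.90.
So the deviation gain is 33 − 9.90 = 23.10, and the fine must be at least 23.10 gold to wipe it out.

23.10 gold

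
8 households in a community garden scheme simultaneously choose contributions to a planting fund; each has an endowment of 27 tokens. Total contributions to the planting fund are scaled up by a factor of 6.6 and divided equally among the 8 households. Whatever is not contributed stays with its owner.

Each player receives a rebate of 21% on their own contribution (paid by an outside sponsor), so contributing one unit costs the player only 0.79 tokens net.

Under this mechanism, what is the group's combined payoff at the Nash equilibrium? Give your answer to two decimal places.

Under the mechanism each unit contributed yields (6.6/8) / 0.79 = 1.0443 back to its contributor per unit of net cost, which exceeds 1, making full contribution the dominant choice for everyone.
So the Nash equilibrium is full contribution by all 8; the group earns 8 × (27 × 0.21 + 6.6 × 27) = 1470.96.

1470.96 tokens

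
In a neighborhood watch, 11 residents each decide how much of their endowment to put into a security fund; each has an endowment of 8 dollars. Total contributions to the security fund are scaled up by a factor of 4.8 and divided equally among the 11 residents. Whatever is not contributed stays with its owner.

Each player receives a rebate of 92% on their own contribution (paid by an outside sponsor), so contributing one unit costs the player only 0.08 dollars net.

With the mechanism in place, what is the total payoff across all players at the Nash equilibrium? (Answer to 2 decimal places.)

Under the mechanism each unit contributed yields (4.8/11) / 0.08 = 5.4545 back to its contributor per unit of net cost, which exceeds 1, making full contribution the dominant choice for everyone.
So the Nash equilibrium is full contribution by all 11; the group earns 11 × (8 × 0.92 + 4.8 × 8) = 503.36.

503.36 dollars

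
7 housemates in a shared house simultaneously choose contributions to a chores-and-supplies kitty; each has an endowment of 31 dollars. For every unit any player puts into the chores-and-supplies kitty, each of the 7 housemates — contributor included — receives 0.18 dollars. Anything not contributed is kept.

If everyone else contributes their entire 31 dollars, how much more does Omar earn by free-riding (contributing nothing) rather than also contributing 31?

Switching from a contribution of 31 to 0 lets Omar keep an extra 31 dollars, but lowers the chores-and-supplies kitty by 31, which costs Omar their own share of that drop: 0.18 × 31 = 5.58.
Net gain = 31 − 5.58 = 25.42. The private return per contributed unit (0.18) is below 1, so free-riding is indeed the best response regardless of what the others do.

25.42 dollars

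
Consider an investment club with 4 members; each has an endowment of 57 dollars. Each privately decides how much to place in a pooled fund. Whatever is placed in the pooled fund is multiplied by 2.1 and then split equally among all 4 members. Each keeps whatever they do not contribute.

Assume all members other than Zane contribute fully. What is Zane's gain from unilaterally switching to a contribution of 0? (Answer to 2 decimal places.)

Switching from a contribution of 57 to 0 lets Zane keep an extra 57 dollars, but lowers the pooled fund by 57, which costs Zane their own share of that drop: 2.1/4 × 57 = 29.92.
Net gain = 57 − 29.92 = 27.08. The private return per contributed unit (0.5250) is below 1, so free-riding is indeed the best response regardless of what the others do.

27.08 dollars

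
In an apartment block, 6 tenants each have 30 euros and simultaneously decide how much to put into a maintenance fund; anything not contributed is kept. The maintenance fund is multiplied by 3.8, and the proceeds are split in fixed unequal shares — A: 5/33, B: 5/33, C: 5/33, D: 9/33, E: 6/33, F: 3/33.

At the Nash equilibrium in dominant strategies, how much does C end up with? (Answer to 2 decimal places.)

47.27 euros

Player j's private return per contributed unit is 3.8 × (j's share). Contributing is weakly dominant for j when that share is at least 1/3.8 = 0.2632, and contributing 0 is dominant otherwise.
Only D (9/33) clears that bar, contributing 30; the remaining 5 contribute 0. Total contributed: 30.
C keeps 30 and receives 3.8 × 30 × 5/33 = 17.27 from the maintenance fund, for a payoff of 47.27.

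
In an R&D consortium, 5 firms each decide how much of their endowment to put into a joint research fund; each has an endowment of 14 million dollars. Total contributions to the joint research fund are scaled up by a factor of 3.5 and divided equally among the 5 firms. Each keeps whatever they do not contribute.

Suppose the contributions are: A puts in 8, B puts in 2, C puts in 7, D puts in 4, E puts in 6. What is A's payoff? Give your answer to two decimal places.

24.90 million dollars

Total contributed: 8 + 2 + 7 + 4 + 6 = 27.
Each receives 3.5 × 27 / 5 = 18.90 from the joint research fund.
A keeps 14 − 8 = 6, so A's payoff is 6 + 18.90 = 24.90.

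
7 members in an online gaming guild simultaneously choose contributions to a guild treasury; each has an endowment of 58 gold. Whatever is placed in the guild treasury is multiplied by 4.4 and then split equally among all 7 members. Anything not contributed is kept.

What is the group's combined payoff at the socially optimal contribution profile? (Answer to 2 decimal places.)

1786.40 gold

Each contributed unit returns 4.400 to the group as a whole (0.6286 to each of 7 players), which exceeds 1, so the social optimum is full contribution: group total = 4.400 × 406 = 1786.40.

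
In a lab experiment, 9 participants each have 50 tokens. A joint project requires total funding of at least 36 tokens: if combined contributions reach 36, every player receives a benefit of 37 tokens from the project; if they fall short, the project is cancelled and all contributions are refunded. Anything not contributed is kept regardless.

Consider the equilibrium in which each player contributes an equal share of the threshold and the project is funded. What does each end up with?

Equal share of the threshold: 36/9 = 4.
At this profile no one gains by cutting their contribution: any cut drops the total below 36, the project is cancelled, contributions are refunded, and the deviator ends with 50, which is less than 50 − 4 + 37 = 83. Contributing more than 4 just wastes the excess. So contributing exactly 4 is a best response.
Each player's payoff: 50 − 4 + 37 = 83.

83 tokens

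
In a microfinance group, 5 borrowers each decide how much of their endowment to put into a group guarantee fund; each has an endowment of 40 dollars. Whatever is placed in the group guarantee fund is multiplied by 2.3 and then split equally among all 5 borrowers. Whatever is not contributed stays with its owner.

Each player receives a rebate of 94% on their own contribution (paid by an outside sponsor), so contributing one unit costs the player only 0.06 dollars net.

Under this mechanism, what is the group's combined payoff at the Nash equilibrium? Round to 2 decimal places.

648.00 dollars

The effective private return per unit is now (2.3/5) / 0.06 = 7.6667 > 1, so every player's dominant strategy flips to full contribution.
At the Nash equilibrium everyone contributes 40. Group total payoff = 5 × (40 × 0.94 + 2.3 × 40) = 648.00.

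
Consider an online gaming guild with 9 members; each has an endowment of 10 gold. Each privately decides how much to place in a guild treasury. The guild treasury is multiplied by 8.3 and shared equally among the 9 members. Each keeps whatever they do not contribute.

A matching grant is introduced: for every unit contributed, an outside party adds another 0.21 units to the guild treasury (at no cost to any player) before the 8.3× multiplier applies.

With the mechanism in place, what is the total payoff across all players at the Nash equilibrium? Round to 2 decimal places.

903.87 gold

Under the mechanism each unit contributed yields 8.3 × 1.21 / 9 = 1.1159 back to its contributor per unit of net cost, which exceeds 1, making full contribution the dominant choice for everyone.
At the Nash equilibrium everyone contributes 10. Group total payoff = 8.3 × 1.21 × 90 = 903.87.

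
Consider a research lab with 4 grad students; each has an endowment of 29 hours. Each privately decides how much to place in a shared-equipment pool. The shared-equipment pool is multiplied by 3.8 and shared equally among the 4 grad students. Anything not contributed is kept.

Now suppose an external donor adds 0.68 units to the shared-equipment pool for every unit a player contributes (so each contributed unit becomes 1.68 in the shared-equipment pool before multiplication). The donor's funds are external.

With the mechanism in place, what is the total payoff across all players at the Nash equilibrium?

Under the mechanism each unit contributed yields 3.8 × 1.68 / 4 = 1.5960 back to its contributor per unit of net cost, which exceeds 1, making full contribution the dominant choice for everyone.
So the Nash equilibrium is full contribution by all 4; the group earns 3.8 × 1.68 × 116 = 740.54.

740.54 hours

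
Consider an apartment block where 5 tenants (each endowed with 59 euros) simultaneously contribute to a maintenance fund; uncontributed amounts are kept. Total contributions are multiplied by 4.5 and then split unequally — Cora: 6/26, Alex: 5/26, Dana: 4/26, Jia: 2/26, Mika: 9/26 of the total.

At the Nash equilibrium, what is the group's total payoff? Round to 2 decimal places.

708.00 euros

For player j, contributing a unit is worthwhile iff 4.5 × (j's share) ≥ 1, i.e. iff j's share is at least 0.2222.
The shares above 0.2222 belong to Cora and Mika, contributing 59 each; the remaining 3 contribute 0. Total contributed: 118.
The maintenance fund pays out 4.5 × 118 = 531.00 in total (split across the unequal shares, but the aggregate is all that matters for the group sum).
The 3 free-riders keep 59 each, adding 177. Group total = 177 + 531.00 = 708.00.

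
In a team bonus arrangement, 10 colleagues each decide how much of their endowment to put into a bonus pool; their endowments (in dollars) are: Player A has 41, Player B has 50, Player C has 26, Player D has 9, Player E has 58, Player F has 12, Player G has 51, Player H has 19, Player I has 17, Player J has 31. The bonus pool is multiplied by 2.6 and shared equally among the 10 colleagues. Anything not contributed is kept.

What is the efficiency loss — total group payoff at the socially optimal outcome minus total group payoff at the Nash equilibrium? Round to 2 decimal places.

502.40 dollars

The private return per contributed unit is 2.6/10 = 0.2600 < 1 for every player regardless of endowment, so the Nash equilibrium is zero contribution and the group total is Σ E_j = 41 + 50 + 26 + 9 + 58 + 12 + 51 + 19 + 17 + 31 = 314.
Each contributed unit returns 2.600 to the group, so the social optimum is full contribution by everyone: group total = 2.600 × 314 = 816.40.
Efficiency loss = (2.600 − 1) × 314 = 502.40.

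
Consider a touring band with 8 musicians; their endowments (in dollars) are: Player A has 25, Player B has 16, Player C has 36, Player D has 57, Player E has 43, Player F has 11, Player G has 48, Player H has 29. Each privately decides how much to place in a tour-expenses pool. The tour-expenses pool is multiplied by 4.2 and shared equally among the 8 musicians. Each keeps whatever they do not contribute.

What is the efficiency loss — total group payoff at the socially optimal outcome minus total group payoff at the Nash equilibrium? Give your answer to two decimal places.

The private return per contributed unit is 4.2/8 = 0.5250 < 1 for every player regardless of endowment, so the Nash equilibrium is zero contribution and the group total is Σ E_j = 25 + 16 + 36 + 57 + 43 + 11 + 48 + 29 = 265.
Each contributed unit returns 4.200 to the group, so the social optimum is full contribution by everyone: group total = 4.200 × 265 = 1113.00.
Efficiency loss = (4.200 − 1) × 265 = 848.00.

848.00 dollars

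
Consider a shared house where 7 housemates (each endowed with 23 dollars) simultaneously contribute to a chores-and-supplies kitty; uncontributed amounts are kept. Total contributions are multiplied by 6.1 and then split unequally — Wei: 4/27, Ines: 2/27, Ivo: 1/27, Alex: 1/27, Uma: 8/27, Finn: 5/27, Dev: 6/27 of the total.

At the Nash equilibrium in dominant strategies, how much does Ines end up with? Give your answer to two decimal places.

A player with share s gets back 6.1·s per unit contributed, so full contribution is dominant for anyone with s > 1/6.1 = 0.1639 and zero contribution is dominant for anyone below.
The shares above 0.1639 belong to Uma, Finn and Dev, contributing 23 each; the remaining 4 contribute 0. Total contributed: 69.
Ines keeps 23 and receives 6.1 × 69 × 2/27 = 31.18 from the chores-and-supplies kitty, for a payoff of 54.18.

54.18 dollars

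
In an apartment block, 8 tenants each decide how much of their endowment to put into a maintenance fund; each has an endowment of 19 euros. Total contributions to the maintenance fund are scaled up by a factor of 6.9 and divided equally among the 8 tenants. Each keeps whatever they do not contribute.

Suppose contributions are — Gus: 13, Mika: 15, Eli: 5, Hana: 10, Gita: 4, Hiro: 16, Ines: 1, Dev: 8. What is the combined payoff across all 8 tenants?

576.80 euros

Total contributed: 13 + 15 + 5 + 10 + 4 + 16 + 1 + 8 = 72; total kept: 8 × 19 − 72 = 80.
The maintenance fund pays out 6.9 × 72 = 496.80 in aggregate.
Group total = 80 + 496.80 = 576.80.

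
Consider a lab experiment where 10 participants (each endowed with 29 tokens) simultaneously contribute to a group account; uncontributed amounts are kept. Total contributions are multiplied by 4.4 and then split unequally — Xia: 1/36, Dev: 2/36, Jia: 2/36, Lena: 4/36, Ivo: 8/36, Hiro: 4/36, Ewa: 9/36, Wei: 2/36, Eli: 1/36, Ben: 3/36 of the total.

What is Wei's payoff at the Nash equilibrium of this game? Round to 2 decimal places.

For player j, contributing a unit is worthwhile iff 4.4 × (j's share) ≥ 1, i.e. iff j's share is at least 0.2273.
Ewa alone (share 9/36) is above the threshold, contributing 29; the remaining 9 contribute 0. Total contributed: 29.
Wei keeps 29 and receives 4.4 × 29 × 2/36 = 7.09 from the group account, for a payoff of 36.09.

36.09 tokens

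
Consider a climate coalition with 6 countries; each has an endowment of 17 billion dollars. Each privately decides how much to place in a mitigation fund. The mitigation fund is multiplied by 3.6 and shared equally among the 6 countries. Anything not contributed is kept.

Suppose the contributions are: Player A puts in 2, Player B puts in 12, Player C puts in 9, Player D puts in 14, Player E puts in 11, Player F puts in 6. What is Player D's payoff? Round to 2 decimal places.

Total contributed: 2 + 12 + 9 + 14 + 11 + 6 = 54.
Each receives 3.6 × 54 / 6 = 32.40 from the mitigation fund.
Player D keeps 17 − 14 = 3, so Player D's payoff is 3 + 32.40 = 35.40.

35.40 billion dollars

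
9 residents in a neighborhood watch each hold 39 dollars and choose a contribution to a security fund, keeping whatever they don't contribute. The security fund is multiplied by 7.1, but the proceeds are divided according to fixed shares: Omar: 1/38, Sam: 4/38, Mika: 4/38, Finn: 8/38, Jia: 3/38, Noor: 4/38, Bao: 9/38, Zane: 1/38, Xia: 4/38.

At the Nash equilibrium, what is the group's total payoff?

Player j's private return per contributed unit is 7.1 × (j's share). Contributing is weakly dominant for j when that share is at least 1/7.1 = 0.1408, and contributing 0 is dominant otherwise.
Finn and Bao are above the threshold, contributing 39 each; the remaining 7 contribute 0. Total contributed: 78.
The security fund pays out 7.1 × 78 = 553.80 in total (split across the unequal shares, but the aggregate is all that matters for the group sum).
The 7 free-riders keep 39 each, adding 273. Group total = 273 + 553.80 = 826.80.

826.80 dollars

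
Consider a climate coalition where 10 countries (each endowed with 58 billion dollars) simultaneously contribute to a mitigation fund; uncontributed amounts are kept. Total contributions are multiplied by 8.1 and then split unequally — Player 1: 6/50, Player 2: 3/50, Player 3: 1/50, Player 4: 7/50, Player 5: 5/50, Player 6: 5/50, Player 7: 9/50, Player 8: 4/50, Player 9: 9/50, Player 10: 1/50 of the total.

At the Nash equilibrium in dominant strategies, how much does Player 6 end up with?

198.94 billion dollars

For player j, contributing a unit is worthwhile iff 8.1 × (j's share) ≥ 1, i.e. iff j's share is at least 0.1235.
Player 4, Player 7 and Player 9 clear that bar, contributing 58 each; the remaining 7 contribute 0. Total contributed: 174.
Player 6 keeps 58 and receives 8.1 × 174 × 5/50 = 140.94 from the mitigation fund, for a payoff of 198.94.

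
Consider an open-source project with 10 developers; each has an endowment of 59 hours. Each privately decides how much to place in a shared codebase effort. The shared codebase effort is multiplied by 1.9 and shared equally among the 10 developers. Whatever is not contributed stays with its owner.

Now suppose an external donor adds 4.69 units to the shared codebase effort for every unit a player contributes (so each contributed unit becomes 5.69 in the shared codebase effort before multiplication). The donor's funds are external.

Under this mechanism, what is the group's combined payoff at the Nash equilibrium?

6378.49 hours

With the mechanism, a contributed unit returns 1.9 × 5.69 / 10 = 1.0811 per unit of net cost to the contributor — now above 1 — so contributing fully is weakly dominant for every player.
So the Nash equilibrium is full contribution by all 10; the group earns 1.9 × 5.69 × 590 = 6378.49.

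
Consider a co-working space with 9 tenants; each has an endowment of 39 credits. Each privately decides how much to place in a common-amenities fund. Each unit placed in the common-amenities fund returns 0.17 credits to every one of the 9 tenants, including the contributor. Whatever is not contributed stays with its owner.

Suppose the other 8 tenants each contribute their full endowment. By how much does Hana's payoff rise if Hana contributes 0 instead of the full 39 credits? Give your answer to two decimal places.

Switching from a contribution of 39 to 0 lets Hana keep an extra 39 credits, but lowers the common-amenities fund by 39, which costs Hana their own share of that drop: 0.17 × 39 = 6.63.
Net gain = 39 − 6.63 = 32.37. The private return per contributed unit (0.17) is below 1, so free-riding is indeed the best response regardless of what the others do.

32.37 credits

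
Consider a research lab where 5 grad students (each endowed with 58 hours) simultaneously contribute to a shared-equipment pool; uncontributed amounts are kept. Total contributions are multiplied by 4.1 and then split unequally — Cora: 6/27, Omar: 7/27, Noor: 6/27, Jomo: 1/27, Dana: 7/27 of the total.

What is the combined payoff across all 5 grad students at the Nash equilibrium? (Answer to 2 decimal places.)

649.60 hours

A player with share s gets back 4.1·s per unit contributed, so full contribution is dominant for anyone with s > 1/4.1 = 0.2439 and zero contribution is dominant for anyone below.
Omar and Dana clear that bar, contributing 58 each; the remaining 3 contribute 0. Total contributed: 116.
The shared-equipment pool pays out 4.1 × 116 = 475.60 in total (split across the unequal shares, but the aggregate is all that matters for the group sum).
The 3 free-riders keep 58 each, adding 174. Group total = 174 + 475.60 = 649.60.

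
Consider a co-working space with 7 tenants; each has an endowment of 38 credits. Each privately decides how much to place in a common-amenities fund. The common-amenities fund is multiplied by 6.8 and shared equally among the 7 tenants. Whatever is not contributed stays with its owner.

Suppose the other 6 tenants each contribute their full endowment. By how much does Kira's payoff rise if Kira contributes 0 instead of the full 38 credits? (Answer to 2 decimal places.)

Switching from a contribution of 38 to 0 lets Kira keep an extra 38 credits, but lowers the common-amenities fund by 38, which costs Kira their own share of that drop: 6.8/7 × 38 = 36.91.
Net gain = 38 − 36.91 = 1.09. The private return per contributed unit (0.9714) is below 1, so free-riding is indeed the best response regardless of what the others do.

1.09 credits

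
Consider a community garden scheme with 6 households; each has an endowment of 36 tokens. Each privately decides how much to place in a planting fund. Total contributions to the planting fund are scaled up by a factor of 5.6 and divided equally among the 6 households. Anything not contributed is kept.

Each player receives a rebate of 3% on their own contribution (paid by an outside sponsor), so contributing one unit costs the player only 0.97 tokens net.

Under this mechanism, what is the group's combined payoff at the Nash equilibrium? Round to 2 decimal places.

216.00 tokens

The effective private return is (5.6/6) / 0.97 = 0.9622, which is still under 1, so the mechanism doesn't change anyone's dominant strategy: zero contribution.
At the Nash equilibrium no one contributes; group total payoff = 6 × 36 = 216.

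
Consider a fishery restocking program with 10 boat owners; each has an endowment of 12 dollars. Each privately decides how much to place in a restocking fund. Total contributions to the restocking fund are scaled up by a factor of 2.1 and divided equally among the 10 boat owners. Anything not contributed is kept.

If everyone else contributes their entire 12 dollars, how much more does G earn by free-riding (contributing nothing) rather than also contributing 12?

Switching from a contribution of 12 to 0 lets G keep an extra 12 dollars, but lowers the restocking fund by 12, which costs G their own share of that drop: 2.1/10 × 12 = 2.52.
Net gain = 12 − 2.52 = 9.48. The private return per contributed unit (0.2100) is below 1, so free-riding is indeed the best response regardless of what the others do.

9.48 dollars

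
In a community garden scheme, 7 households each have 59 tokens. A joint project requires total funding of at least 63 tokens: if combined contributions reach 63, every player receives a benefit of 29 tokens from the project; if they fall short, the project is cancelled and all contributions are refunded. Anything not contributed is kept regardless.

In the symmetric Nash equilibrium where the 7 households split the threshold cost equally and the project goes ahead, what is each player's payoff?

Equal share of the threshold: 63/7 = 9.
At this profile no one gains by cutting their contribution: any cut drops the total below 63, the project is cancelled, contributions are refunded, and the deviator ends with 59, which is less than 59 − 9 + 29 = 79. Contributing more than 9 just wastes the excess. So contributing exactly 9 is a best response.
Each player's payoff: 59 − 9 + 29 = 79.

79 tokens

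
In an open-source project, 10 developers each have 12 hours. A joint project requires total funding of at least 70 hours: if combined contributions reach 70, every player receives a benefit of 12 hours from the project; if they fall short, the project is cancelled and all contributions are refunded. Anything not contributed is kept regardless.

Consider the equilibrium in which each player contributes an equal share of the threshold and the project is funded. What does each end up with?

17 hours

Equal share of the threshold: 70/10 = 7.
At this profile no one gains by cutting their contribution: any cut drops the total below 70, the project is cancelled, contributions are refunded, and the deviator ends with 12, which is less than 12 − 7 + 12 = 17. Contributing more than 7 just wastes the excess. So contributing exactly 7 is a best response.
Each player's payoff: 12 − 7 + 12 = 17.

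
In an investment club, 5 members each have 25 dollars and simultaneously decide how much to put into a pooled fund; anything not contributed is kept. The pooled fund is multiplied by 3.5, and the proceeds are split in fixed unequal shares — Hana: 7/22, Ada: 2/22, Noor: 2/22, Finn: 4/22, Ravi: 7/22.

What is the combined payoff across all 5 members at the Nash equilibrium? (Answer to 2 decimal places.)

250.00 dollars

Each unit j contributes comes back to j as 3.5 × (j's share), so j prefers to contribute only if that share exceeds 1/3.5 = 0.2857; otherwise keeping the unit dominates.
Hana and Ravi clear that bar, contributing 25 each; the remaining 3 contribute 0. Total contributed: 50.
The pooled fund pays out 3.5 × 50 = 175.00 in total (split across the unequal shares, but the aggregate is all that matters for the group sum).
The 3 free-riders keep 25 each, adding 75. Group total = 75 + 175.00 = 250.00.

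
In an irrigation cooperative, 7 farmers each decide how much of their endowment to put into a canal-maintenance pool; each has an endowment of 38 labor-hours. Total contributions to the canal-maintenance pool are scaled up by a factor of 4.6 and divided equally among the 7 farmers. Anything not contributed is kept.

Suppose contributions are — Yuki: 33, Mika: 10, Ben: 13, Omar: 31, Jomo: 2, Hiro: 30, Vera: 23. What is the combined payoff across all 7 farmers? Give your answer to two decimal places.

777.20 labor-hours

Total contributed: 33 + 10 + 13 + 31 + 2 + 30 + 23 = 142; total kept: 7 × 38 − 142 = 124.
The canal-maintenance pool pays out 4.6 × 142 = 653.20 in aggregate.
Group total = 124 + 653.20 = 777.20.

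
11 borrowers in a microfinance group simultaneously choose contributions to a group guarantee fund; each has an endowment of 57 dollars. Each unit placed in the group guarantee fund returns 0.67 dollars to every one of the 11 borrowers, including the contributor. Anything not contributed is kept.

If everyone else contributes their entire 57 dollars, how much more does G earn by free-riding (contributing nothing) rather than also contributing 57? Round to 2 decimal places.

Switching from a contribution of 57 to 0 lets G keep an extra 57 dollars, but lowers the group guarantee fund by 57, which costs G their own share of that drop: 0.67 × 57 = 38.19.
Net gain = 57 − 38.19 = 18.81. The private return per contributed unit (0.67) is below 1, so free-riding is indeed the best response regardless of what the others do.

18.81 dollars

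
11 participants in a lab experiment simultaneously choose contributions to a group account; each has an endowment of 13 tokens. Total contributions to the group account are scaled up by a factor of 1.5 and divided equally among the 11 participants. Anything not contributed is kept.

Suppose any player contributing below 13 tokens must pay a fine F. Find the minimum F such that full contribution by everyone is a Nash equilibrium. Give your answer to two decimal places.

Given the others contribute fully, the best deviation is to contribute 0 (any partial contribution still incurs the fine and gives up units whose private return 0.1364 is below 1).
Deviating from 13 to 0 saves 13 tokens but forfeits the deviator's share of the drop in the group account: 1.5/11 × 13 = 1.77.
So the deviation gain is 13 − 1.77 = 11.23, and the fine must be at least 11.23 tokens to wipe it out.

11.23 tokens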